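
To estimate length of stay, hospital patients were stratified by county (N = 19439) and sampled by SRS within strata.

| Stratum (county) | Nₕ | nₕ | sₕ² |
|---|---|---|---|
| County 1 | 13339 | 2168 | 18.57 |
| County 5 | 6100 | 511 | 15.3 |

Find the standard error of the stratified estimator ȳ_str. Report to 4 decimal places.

Var(ȳ_str) = Σₕ Wₕ²(1 − fₕ)sₕ²/nₕ with Wₕ = Nₕ/N, N = 19439.
County 1: Wₕ = 0.68619785; term = 0.68619785²·(1 − 0.16253092)·18.57/2168 = 0.0033776925.
County 5: Wₕ = 0.31380215; term = 0.31380215²·(1 − 0.08377049)·15.3/511 = 0.0027013859.
Sum = 0.0060790784.
SE = √(0.0060790784) = 0.0780.

0.0780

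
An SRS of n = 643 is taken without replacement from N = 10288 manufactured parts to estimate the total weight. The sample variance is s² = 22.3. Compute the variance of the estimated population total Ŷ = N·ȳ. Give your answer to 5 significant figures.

Var(Ŷ) = N²·Var(ȳ) = N²·(1 − n/N)·s²/n.
f = 643/10288 = 0.06250000; Var(ȳ) = 0.93750000·22.3/643 = 0.032513608.
Var(Ŷ) = 10288² · 0.032513608 = 3.441336 × 10^6.

3.4413 × 10^6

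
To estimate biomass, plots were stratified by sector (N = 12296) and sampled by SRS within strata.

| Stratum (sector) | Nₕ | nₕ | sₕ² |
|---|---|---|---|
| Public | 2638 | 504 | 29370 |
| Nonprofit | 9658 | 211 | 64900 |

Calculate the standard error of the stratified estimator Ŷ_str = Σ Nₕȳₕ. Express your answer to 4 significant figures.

168500

Var(Ŷ_str) = Σₕ Nₕ²(1 − fₕ)sₕ²/nₕ.
Public: 2638²·(1 − 504/2638)·29370/504 = 3.2805194 × 10^8.
Nonprofit: 9658²·(1 − 211/9658)·64900/211 = 2.8063598 × 10^10.
Sum = 2.839165 × 10^10.
SE = √(2.839165 × 10^10) = 168500.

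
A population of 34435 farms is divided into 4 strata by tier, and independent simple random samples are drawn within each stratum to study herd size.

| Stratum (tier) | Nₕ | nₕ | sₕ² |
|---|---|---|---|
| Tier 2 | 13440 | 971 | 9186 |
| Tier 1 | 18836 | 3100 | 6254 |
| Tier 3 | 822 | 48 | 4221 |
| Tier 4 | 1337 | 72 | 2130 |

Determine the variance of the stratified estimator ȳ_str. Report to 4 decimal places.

Var(ȳ_str) = Σₕ Wₕ²(1 − fₕ)sₕ²/nₕ with Wₕ = Nₕ/N, N = 34435.
Tier 2: Wₕ = 0.39030057; term = 0.39030057²·(1 − 0.07224702)·9186/971 = 1.3370201.
Tier 1: Wₕ = 0.54700160; term = 0.54700160²·(1 − 0.16457847)·6254/3100 = 0.50428847.
Tier 3: Wₕ = 0.02387106; term = 0.02387106²·(1 − 0.05839416)·4221/48 = 0.047183127.
Tier 4: Wₕ = 0.03882678; term = 0.03882678²·(1 − 0.05385191)·2130/72 = 0.042195765.
Sum = 1.9306875.

1.9307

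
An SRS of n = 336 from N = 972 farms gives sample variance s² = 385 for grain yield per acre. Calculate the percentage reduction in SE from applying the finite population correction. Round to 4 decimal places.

19.1099

f = n/N = 336/972 = 0.34567901.
SE_no-fpc = √(s²/n) = 1.070436; SE_fpc = √((1−f)s²/n) = 0.8658769.
Ratio = √(1−f) = 0.80890110. Reduction = 100·(1 − 0.80890110) = 19.1099%.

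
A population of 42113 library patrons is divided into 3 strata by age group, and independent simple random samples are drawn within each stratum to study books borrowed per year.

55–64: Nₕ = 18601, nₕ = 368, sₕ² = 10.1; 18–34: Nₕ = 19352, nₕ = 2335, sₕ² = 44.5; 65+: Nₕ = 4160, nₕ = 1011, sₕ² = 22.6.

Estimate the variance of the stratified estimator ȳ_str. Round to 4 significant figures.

0.008952

Var(ȳ_str) = Σₕ Wₕ²(1 − fₕ)sₕ²/nₕ with Wₕ = Nₕ/N, N = 42113.
55–64: Wₕ = 0.44169259; term = 0.44169259²·(1 − 0.01978388)·10.1/368 = 0.005248505.
18–34: Wₕ = 0.45952556; term = 0.45952556²·(1 − 0.12065936)·44.5/2335 = 0.0035387479.
65+: Wₕ = 0.09878185; term = 0.09878185²·(1 − 0.24302885)·22.6/1011 = 1.6511667 × 10^-4.
Sum = 0.0089523696.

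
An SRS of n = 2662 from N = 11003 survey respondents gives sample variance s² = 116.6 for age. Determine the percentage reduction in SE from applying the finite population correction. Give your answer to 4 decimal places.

12.9330

f = n/N = 2662/11003 = 0.24193402.
SE_no-fpc = √(s²/n) = 0.20928844; SE_fpc = √((1−f)s²/n) = 0.18222114.
Ratio = √(1−f) = 0.87066985. Reduction = 100·(1 − 0.87066985) = 12.9330%.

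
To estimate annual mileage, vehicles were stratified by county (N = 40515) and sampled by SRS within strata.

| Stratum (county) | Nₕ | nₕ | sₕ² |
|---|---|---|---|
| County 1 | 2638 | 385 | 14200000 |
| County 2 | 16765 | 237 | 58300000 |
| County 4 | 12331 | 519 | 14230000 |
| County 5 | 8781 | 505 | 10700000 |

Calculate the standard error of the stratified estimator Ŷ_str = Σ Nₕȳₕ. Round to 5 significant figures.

8.5974 × 10^6

Var(Ŷ_str) = Σₕ Nₕ²(1 − fₕ)sₕ²/nₕ.
County 1: 2638²·(1 − 385/2638)·14200000/385 = 2.1921163 × 10^11.
County 2: 16765²·(1 − 237/16765)·58300000/237 = 6.8162274 × 10^13.
County 4: 12331²·(1 − 519/12331)·14230000/519 = 3.9935514 × 10^12.
County 5: 8781²·(1 − 505/8781)·10700000/505 = 1.5397736 × 10^12.
Sum = 7.3914811 × 10^13.
SE = √(7.3914811 × 10^13) = 8.5974 × 10^6.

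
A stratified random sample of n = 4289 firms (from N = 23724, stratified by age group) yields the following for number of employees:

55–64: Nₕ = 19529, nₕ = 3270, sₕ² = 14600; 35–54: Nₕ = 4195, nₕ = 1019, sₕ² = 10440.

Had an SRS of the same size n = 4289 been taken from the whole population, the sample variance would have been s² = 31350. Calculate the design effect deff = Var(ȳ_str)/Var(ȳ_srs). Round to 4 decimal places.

Var(ȳ_str) = Σ Wₕ²(1−fₕ)sₕ²/nₕ with Wₕ = Nₕ/23724:
  55–64: (19529/23724)²·(1−3270/19529)·14600/3270 = 2.5188547
  35–54: (4195/23724)²·(1−1019/4195)·10440/1019 = 0.24252859
  → Var(ȳ_str) = 2.7613833.
Var(ȳ_srs) = (1 − 4289/23724)·31350/4289 = 5.9879495.
deff = 2.7613833 / 5.9879495 = 0.4612.

0.4612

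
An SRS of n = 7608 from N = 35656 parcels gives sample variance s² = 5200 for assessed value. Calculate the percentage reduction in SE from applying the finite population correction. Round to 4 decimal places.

f = n/N = 7608/35656 = 0.21337222.
SE_no-fpc = √(s²/n) = 0.82673518; SE_fpc = √((1−f)s²/n) = 0.73324829.
Ratio = √(1−f) = 0.88692039. Reduction = 100·(1 − 0.88692039) = 11.3080%.

11.3080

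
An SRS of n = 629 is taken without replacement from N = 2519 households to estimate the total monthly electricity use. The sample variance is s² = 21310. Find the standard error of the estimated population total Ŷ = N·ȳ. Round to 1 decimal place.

Var(Ŷ) = N²·Var(ȳ) = N²·(1 − n/N)·s²/n.
f = 629/2519 = 0.24970226; Var(ȳ) = 0.75029774·21310/629 = 25.419467.
Var(Ŷ) = 2519² · 25.419467 = 1.6129569 × 10^8.
SE(Ŷ) = √(1.6129569 × 10^8) = 12700.2.

12700.2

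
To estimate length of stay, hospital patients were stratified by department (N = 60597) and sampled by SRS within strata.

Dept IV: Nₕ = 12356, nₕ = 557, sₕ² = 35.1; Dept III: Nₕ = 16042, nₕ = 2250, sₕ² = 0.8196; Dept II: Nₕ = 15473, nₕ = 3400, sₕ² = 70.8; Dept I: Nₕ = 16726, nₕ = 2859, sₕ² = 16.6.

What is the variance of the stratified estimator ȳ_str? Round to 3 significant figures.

Var(ȳ_str) = Σₕ Wₕ²(1 − fₕ)sₕ²/nₕ with Wₕ = Nₕ/N, N = 60597.
Dept IV: Wₕ = 0.20390448; term = 0.20390448²·(1 − 0.04507931)·35.1/557 = 0.0025019163.
Dept III: Wₕ = 0.26473258; term = 0.26473258²·(1 − 0.14025683)·0.8196/2250 = 2.1948404 × 10^-5.
Dept II: Wₕ = 0.25534267; term = 0.25534267²·(1 − 0.21973761)·70.8/3400 = 0.0010593557.
Dept I: Wₕ = 0.27602027; term = 0.27602027²·(1 − 0.17093148)·16.6/2859 = 3.6674677 × 10^-4.
Sum = 0.0039499672.

0.00395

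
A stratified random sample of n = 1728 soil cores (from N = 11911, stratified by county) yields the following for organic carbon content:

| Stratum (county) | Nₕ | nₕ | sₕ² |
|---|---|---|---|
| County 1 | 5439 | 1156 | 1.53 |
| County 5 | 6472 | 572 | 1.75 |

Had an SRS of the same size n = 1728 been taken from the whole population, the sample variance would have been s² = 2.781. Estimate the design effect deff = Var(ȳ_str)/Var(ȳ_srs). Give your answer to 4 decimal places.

0.7564

Var(ȳ_str) = Σ Wₕ²(1−fₕ)sₕ²/nₕ with Wₕ = Nₕ/11911:
  County 1: (5439/11911)²·(1−1156/5439)·1.53/1156 = 2.1732229 × 10^-4
  County 5: (6472/11911)²·(1−572/6472)·1.75/572 = 8.2344783 × 10^-4
  → Var(ȳ_str) = 0.0010407701.
Var(ȳ_srs) = (1 − 1728/11911)·2.781/1728 = 0.0013758933.
deff = 0.0010407701 / 0.0013758933 = 0.7564.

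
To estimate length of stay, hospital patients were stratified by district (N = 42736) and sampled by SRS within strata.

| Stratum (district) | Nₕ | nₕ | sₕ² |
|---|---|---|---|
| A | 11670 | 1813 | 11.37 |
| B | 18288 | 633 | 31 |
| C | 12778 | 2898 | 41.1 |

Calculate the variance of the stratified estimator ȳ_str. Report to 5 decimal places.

Var(ȳ_str) = Σₕ Wₕ²(1 − fₕ)sₕ²/nₕ with Wₕ = Nₕ/N, N = 42736.
A: Wₕ = 0.27307188; term = 0.27307188²·(1 − 0.15535561)·11.37/1813 = 3.9499403 × 10^-4.
B: Wₕ = 0.42792961; term = 0.42792961²·(1 − 0.03461286)·31/633 = 0.0086577328.
C: Wₕ = 0.29899850; term = 0.29899850²·(1 − 0.22679606)·41.1/2898 = 9.803373 × 10^-4.
Sum = 0.010033064.

0.01003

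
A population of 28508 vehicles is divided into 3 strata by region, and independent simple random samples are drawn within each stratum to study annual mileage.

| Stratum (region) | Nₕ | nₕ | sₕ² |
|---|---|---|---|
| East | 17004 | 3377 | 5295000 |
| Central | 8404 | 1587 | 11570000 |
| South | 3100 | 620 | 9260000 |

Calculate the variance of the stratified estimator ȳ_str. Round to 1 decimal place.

1102.3

Var(ȳ_str) = Σₕ Wₕ²(1 − fₕ)sₕ²/nₕ with Wₕ = Nₕ/N, N = 28508.
East: Wₕ = 0.59646415; term = 0.59646415²·(1 − 0.19860033)·5295000/3377 = 447.04656.
Central: Wₕ = 0.29479444; term = 0.29479444²·(1 − 0.18883865)·11570000/1587 = 513.92799.
South: Wₕ = 0.10874141; term = 0.10874141²·(1 − 0.20000000)·9260000/620 = 141.28601.
Sum = 1102.2606.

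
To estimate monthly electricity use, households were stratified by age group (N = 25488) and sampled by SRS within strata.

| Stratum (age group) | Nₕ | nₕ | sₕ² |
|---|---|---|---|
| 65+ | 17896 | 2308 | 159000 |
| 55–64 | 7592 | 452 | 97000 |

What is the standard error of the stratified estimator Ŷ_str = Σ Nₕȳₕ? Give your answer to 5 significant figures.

Var(Ŷ_str) = Σₕ Nₕ²(1 − fₕ)sₕ²/nₕ.
65+: 17896²·(1 − 2308/17896)·159000/2308 = 1.9217978 × 10^10.
55–64: 7592²·(1 − 452/7592)·97000/452 = 1.1632892 × 10^10.
Sum = 3.085087 × 10^10.
SE = √(3.085087 × 10^10) = 175640.

175640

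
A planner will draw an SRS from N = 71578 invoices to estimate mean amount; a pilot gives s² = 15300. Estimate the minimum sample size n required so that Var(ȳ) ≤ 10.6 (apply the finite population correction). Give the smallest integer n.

1415

Without fpc, n₀ = s²/D = 15300/10.6 = 1443.3962.
With fpc, (1 − n/N)·s²/n ≤ D requires n ≥ n₀/(1 + n₀/N) = 1443.3962/(1 + 1443.3962/71578) = 1414.8649.
Rounding up, n = 1415.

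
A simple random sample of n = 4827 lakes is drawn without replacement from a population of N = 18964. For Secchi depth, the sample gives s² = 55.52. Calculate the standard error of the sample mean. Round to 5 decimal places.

Under SRS without replacement, Var(ȳ) = (1 − f)·s²/n with f = n/N = 4827/18964 = 0.25453491.
Var(ȳ) = (1 − 0.25453491)·55.52/4827 = 0.74546509·0.011501968 = 0.0085743157.
SE(ȳ) = √(0.0085743157) = 0.09260.

0.09260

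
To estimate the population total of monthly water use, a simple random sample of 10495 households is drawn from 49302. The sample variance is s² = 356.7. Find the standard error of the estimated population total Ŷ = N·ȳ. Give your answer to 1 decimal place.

Var(Ŷ) = N²·Var(ȳ) = N²·(1 − n/N)·s²/n.
f = 10495/49302 = 0.21287169; Var(ȳ) = 0.78712831·356.7/10495 = 0.026752613.
Var(Ŷ) = 49302² · 0.026752613 = 6.5027234 × 10^7.
SE(Ŷ) = √(6.5027234 × 10^7) = 8063.9.

8063.9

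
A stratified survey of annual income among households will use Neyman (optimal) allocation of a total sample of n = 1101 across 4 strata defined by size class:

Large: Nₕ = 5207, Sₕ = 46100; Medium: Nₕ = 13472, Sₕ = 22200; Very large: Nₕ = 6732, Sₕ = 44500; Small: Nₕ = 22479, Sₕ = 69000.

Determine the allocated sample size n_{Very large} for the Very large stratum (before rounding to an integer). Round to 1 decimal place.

138.0

Neyman allocation: nₕ = n·NₕSₕ / Σⱼ NⱼSⱼ.
Σ NⱼSⱼ = 5207·46100 + 13472·22200 + 6732·44500 + 22479·69000 = 2.3897461 × 10^9.
n_{Very large} = 1101·6732·44500 / (2.3897461 × 10^9) = 138.0.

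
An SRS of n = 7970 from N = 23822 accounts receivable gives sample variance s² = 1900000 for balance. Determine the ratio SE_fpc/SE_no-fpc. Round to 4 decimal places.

0.8157

f = n/N = 7970/23822 = 0.33456469.
SE_no-fpc = √(s²/n) = 15.440012; SE_fpc = √((1−f)s²/n) = 12.595069.
Ratio = √(1−f) = 0.81574218.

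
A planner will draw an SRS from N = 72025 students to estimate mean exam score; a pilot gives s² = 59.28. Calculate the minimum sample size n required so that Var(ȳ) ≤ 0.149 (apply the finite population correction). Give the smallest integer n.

396

Without fpc, n₀ = s²/D = 59.28/0.149 = 397.8523.
With fpc, (1 − n/N)·s²/n ≤ D requires n ≥ n₀/(1 + n₀/N) = 397.8523/(1 + 397.8523/72025) = 395.6667.
Rounding up, n = 396.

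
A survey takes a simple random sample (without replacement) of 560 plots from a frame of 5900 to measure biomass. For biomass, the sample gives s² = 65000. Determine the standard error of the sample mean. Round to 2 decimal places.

10.25

Under SRS without replacement, Var(ȳ) = (1 − f)·s²/n with f = n/N = 560/5900 = 0.09491525.
Var(ȳ) = (1 − 0.09491525)·65000/560 = 0.90508475·116.07143 = 105.05448.
SE(ȳ) = √(105.05448) = 10.25.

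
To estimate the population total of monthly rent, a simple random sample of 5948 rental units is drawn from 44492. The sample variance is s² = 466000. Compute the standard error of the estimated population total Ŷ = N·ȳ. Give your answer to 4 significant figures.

366500

Var(Ŷ) = N²·Var(ȳ) = N²·(1 − n/N)·s²/n.
f = 5948/44492 = 0.13368695; Var(ȳ) = 0.86631305·466000/5948 = 67.871869.
Var(Ŷ) = 44492² · 67.871869 = 1.3435495 × 10^11.
SE(Ŷ) = √(1.3435495 × 10^11) = 366500.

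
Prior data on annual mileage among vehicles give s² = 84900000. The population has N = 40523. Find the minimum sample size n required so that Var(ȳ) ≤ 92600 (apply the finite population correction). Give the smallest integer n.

Without fpc, n₀ = s²/D = 84900000/92600 = 916.8467.
With fpc, (1 − n/N)·s²/n ≤ D requires n ≥ n₀/(1 + n₀/N) = 916.8467/(1 + 916.8467/40523) = 896.5617.
Rounding up, n = 897.

897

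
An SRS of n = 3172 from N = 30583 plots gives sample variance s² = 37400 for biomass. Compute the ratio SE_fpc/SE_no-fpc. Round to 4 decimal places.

0.9467

f = n/N = 3172/30583 = 0.10371775.
SE_no-fpc = √(s²/n) = 3.4337543; SE_fpc = √((1−f)s²/n) = 3.2508102.
Ratio = √(1−f) = 0.94672184.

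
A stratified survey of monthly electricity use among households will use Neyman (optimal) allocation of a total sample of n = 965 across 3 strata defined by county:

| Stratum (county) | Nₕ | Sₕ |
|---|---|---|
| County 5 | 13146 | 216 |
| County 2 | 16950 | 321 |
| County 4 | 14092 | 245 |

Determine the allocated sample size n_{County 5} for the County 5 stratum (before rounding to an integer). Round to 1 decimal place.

233.5

Neyman allocation: nₕ = n·NₕSₕ / Σⱼ NⱼSⱼ.
Σ NⱼSⱼ = 13146·216 + 16950·321 + 14092·245 = 1.1733026 × 10^7.
n_{County 5} = 965·13146·216 / (1.1733026 × 10^7) = 233.5.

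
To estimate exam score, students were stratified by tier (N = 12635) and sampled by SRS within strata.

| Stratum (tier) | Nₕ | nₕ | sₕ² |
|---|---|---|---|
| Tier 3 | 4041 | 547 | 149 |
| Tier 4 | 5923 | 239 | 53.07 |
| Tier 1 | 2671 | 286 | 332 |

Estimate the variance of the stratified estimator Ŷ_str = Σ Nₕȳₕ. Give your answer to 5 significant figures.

1.8717 × 10^7

Var(Ŷ_str) = Σₕ Nₕ²(1 − fₕ)sₕ²/nₕ.
Tier 3: 4041²·(1 − 547/4041)·149/547 = 3.8460125 × 10^6.
Tier 4: 5923²·(1 − 239/5923)·53.07/239 = 7.4756161 × 10^6.
Tier 1: 2671²·(1 − 286/2671)·332/286 = 7.3949343 × 10^6.
Sum = 1.8716563 × 10^7.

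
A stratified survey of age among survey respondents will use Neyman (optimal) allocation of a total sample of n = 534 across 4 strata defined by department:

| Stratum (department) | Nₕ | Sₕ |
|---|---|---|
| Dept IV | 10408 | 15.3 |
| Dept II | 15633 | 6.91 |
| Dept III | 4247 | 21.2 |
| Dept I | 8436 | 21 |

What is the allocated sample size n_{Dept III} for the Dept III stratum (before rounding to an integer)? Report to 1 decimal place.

90.0

Neyman allocation: nₕ = n·NₕSₕ / Σⱼ NⱼSⱼ.
Σ NⱼSⱼ = 10408·15.3 + 15633·6.91 + 4247·21.2 + 8436·21 = 534458.83.
n_{Dept III} = 534·4247·21.2 / 534458.83 = 90.0.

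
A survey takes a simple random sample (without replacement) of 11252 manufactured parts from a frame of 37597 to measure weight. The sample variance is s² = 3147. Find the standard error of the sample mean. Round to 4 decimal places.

Under SRS without replacement, Var(ȳ) = (1 − f)·s²/n with f = n/N = 11252/37597 = 0.29927920.
Var(ȳ) = (1 − 0.29927920)·3147/11252 = 0.70072080·0.27968361 = 0.19598012.
SE(ȳ) = √(0.19598012) = 0.4427.

0.4427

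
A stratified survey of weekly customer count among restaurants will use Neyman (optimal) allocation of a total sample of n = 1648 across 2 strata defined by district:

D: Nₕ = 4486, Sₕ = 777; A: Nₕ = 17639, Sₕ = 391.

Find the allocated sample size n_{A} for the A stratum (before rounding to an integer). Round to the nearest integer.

Neyman allocation: nₕ = n·NₕSₕ / Σⱼ NⱼSⱼ.
Σ NⱼSⱼ = 4486·777 + 17639·391 = 1.0382471 × 10^7.
n_{A} = 1648·17639·391 / (1.0382471 × 10^7) = 1095.

1095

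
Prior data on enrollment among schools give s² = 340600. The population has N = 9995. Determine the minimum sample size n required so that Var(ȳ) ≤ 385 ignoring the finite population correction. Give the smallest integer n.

885

Without fpc, n₀ = s²/D = 340600/385 = 884.6753.
Rounding up, n = 885.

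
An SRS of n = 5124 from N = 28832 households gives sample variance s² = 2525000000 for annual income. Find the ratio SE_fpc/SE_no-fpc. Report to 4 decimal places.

0.9068

f = n/N = 5124/28832 = 0.17771920.
SE_no-fpc = √(s²/n) = 701.98225; SE_fpc = √((1−f)s²/n) = 636.5554.
Ratio = √(1−f) = 0.90679700.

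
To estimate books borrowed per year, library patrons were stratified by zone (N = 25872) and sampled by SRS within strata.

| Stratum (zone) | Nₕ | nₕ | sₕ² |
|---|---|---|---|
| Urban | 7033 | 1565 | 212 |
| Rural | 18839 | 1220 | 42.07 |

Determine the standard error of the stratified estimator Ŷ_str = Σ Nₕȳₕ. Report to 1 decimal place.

Var(Ŷ_str) = Σₕ Nₕ²(1 − fₕ)sₕ²/nₕ.
Urban: 7033²·(1 − 1565/7033)·212/1565 = 5.2094352 × 10^6.
Rural: 18839²·(1 − 1220/18839)·42.07/1220 = 1.1445948 × 10^7.
Sum = 1.6655383 × 10^7.
SE = √(1.6655383 × 10^7) = 4081.1.

4081.1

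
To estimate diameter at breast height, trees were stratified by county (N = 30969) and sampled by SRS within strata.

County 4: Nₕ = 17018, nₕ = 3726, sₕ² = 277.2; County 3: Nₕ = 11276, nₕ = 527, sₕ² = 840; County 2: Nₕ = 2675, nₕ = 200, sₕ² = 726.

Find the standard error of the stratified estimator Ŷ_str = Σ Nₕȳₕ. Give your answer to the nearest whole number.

Var(Ŷ_str) = Σₕ Nₕ²(1 − fₕ)sₕ²/nₕ.
County 4: 17018²·(1 − 3726/17018)·277.2/3726 = 1.6828648 × 10^7.
County 3: 11276²·(1 − 527/11276)·840/527 = 1.9319318 × 10^8.
County 2: 2675²·(1 − 200/2675)·726/200 = 2.4032869 × 10^7.
Sum = 2.340547 × 10^8.
SE = √(2.340547 × 10^8) = 15299.

15299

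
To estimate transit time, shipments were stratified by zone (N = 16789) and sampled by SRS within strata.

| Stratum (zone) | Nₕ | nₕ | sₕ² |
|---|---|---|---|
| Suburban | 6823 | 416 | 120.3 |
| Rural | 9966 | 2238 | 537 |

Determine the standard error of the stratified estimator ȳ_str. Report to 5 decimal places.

Var(ȳ_str) = Σₕ Wₕ²(1 − fₕ)sₕ²/nₕ with Wₕ = Nₕ/N, N = 16789.
Suburban: Wₕ = 0.40639705; term = 0.40639705²·(1 − 0.06097025)·120.3/416 = 0.044848997.
Rural: Wₕ = 0.59360295; term = 0.59360295²·(1 − 0.22456352)·537/2238 = 0.065562053.
Sum = 0.11041105.
SE = √(0.11041105) = 0.33228.

0.33228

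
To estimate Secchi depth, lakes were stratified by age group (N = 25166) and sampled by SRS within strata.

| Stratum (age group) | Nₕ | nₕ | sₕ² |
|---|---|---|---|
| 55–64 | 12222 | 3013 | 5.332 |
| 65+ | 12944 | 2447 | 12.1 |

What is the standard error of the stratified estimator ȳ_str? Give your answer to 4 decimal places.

0.0371

Var(ȳ_str) = Σₕ Wₕ²(1 − fₕ)sₕ²/nₕ with Wₕ = Nₕ/N, N = 25166.
55–64: Wₕ = 0.48565525; term = 0.48565525²·(1 − 0.24652266)·5.332/3013 = 3.1449763 × 10^-4.
65+: Wₕ = 0.51434475; term = 0.51434475²·(1 − 0.18904512)·12.1/2447 = 0.0010608567.
Sum = 0.0013753543.
SE = √(0.0013753543) = 0.0371.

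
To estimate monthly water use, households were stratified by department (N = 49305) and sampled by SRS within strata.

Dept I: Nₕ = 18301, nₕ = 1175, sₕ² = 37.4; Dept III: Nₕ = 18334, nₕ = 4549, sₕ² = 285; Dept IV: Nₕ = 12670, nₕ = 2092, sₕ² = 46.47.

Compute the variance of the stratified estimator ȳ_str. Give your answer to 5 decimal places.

0.01184

Var(ȳ_str) = Σₕ Wₕ²(1 − fₕ)sₕ²/nₕ with Wₕ = Nₕ/N, N = 49305.
Dept I: Wₕ = 0.37117939; term = 0.37117939²·(1 − 0.06420414)·37.4/1175 = 0.0041037658.
Dept III: Wₕ = 0.37184870; term = 0.37184870²·(1 − 0.24811825)·285/4549 = 0.0065134487.
Dept IV: Wₕ = 0.25697191; term = 0.25697191²·(1 − 0.16511444)·46.47/2092 = 0.0012246423.
Sum = 0.011841857.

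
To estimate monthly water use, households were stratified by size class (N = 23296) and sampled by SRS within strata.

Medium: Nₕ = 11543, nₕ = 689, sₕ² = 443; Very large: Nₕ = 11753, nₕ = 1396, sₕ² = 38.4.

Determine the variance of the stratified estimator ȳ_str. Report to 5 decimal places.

Var(ȳ_str) = Σₕ Wₕ²(1 − fₕ)sₕ²/nₕ with Wₕ = Nₕ/N, N = 23296.
Medium: Wₕ = 0.49549279; term = 0.49549279²·(1 − 0.05968986)·443/689 = 0.14843294.
Very large: Wₕ = 0.50450721; term = 0.50450721²·(1 − 0.11877818)·38.4/1396 = 0.0061697249.
Sum = 0.15460266.

0.15460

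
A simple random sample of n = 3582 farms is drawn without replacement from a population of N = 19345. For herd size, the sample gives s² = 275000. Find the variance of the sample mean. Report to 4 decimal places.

62.5572

Under SRS without replacement, Var(ȳ) = (1 − f)·s²/n with f = n/N = 3582/19345 = 0.18516413.
Var(ȳ) = (1 − 0.18516413)·275000/3582 = 0.81483587·76.772753 = 62.557193.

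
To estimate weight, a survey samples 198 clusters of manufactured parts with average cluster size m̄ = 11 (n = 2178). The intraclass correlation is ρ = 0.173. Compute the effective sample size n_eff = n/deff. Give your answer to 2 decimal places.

797.80

deff = 1 + (11 − 1)·0.173 = 1 + 1.73 = 2.73.
n_eff = 2178 / 2.73 = 797.80.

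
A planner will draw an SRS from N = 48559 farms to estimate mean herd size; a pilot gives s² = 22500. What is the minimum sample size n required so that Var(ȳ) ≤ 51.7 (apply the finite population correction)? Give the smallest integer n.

Without fpc, n₀ = s²/D = 22500/51.7 = 435.2031.
With fpc, (1 − n/N)·s²/n ≤ D requires n ≥ n₀/(1 + n₀/N) = 435.2031/(1 + 435.2031/48559) = 431.3373.
Rounding up, n = 432.

432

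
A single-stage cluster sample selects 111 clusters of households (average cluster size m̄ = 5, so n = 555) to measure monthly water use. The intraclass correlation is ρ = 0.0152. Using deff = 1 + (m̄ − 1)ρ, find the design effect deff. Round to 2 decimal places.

deff = 1 + (5 − 1)·0.0152 = 1 + 0.0608 = 1.0608.

1.06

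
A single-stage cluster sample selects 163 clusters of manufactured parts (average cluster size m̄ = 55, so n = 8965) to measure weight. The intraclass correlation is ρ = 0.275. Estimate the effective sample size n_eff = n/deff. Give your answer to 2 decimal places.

deff = 1 + (55 − 1)·0.275 = 1 + 14.85 = 15.85.
n_eff = 8965 / 15.85 = 565.62.

565.62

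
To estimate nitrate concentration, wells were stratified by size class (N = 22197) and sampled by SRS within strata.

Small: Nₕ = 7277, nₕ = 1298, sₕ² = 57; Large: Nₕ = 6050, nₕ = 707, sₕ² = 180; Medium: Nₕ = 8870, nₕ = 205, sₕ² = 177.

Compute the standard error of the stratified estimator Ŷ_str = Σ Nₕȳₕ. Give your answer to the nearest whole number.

8747

Var(Ŷ_str) = Σₕ Nₕ²(1 − fₕ)sₕ²/nₕ.
Small: 7277²·(1 − 1298/7277)·57/1298 = 1.9106498 × 10^6.
Large: 6050²·(1 − 707/6050)·180/707 = 8.2298826 × 10^6.
Medium: 8870²·(1 − 205/8870)·177/205 = 6.6360797 × 10^7.
Sum = 7.6501329 × 10^7.
SE = √(7.6501329 × 10^7) = 8747.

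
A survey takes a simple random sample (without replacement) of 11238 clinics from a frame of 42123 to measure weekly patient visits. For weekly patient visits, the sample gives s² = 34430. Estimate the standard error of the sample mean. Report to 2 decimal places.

Under SRS without replacement, Var(ȳ) = (1 − f)·s²/n with f = n/N = 11238/42123 = 0.26679011.
Var(ȳ) = (1 − 0.26679011)·34430/11238 = 0.73320989·3.0637124 = 2.2463442.
SE(ȳ) = √(2.2463442) = 1.50.

1.50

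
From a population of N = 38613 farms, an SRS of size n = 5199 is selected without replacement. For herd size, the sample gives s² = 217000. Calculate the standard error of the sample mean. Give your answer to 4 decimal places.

6.0099

Under SRS without replacement, Var(ȳ) = (1 − f)·s²/n with f = n/N = 5199/38613 = 0.13464377.
Var(ȳ) = (1 − 0.13464377)·217000/5199 = 0.86535623·41.738796 = 36.118927.
SE(ȳ) = √(36.118927) = 6.0099.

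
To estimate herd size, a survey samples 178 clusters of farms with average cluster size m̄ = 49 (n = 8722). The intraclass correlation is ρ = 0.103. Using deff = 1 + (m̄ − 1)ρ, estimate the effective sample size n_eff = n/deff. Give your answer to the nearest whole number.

1467

deff = 1 + (49 − 1)·0.103 = 1 + 4.944 = 5.944.
n_eff = 8722 / 5.944 = 1467.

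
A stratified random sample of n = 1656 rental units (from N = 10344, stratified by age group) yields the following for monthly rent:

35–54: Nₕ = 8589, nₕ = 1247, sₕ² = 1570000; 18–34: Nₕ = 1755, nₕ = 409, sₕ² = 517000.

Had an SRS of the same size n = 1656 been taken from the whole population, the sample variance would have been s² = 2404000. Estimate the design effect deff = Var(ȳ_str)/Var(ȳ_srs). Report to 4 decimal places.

Var(ȳ_str) = Σ Wₕ²(1−fₕ)sₕ²/nₕ with Wₕ = Nₕ/10344:
  35–54: (8589/10344)²·(1−1247/8589)·1570000/1247 = 742.01581
  18–34: (1755/10344)²·(1−409/1755)·517000/409 = 27.906951
  → Var(ȳ_str) = 769.92276.
Var(ȳ_srs) = (1 − 1656/10344)·2404000/1656 = 1219.2856.
deff = 769.92276 / 1219.2856 = 0.6315.

0.6315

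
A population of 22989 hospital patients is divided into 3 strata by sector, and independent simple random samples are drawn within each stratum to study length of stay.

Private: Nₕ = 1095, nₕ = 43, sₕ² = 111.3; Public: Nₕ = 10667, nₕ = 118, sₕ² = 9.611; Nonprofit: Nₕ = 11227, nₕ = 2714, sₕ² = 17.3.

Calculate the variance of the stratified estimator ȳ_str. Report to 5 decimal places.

Var(ȳ_str) = Σₕ Wₕ²(1 − fₕ)sₕ²/nₕ with Wₕ = Nₕ/N, N = 22989.
Private: Wₕ = 0.04763148; term = 0.04763148²·(1 − 0.03926941)·111.3/43 = 0.0056417834.
Public: Wₕ = 0.46400452; term = 0.46400452²·(1 − 0.01106215)·9.611/118 = 0.017342033.
Nonprofit: Wₕ = 0.48836400; term = 0.48836400²·(1 − 0.24173867)·17.3/2714 = 0.0011527694.
Sum = 0.024136586.

0.02414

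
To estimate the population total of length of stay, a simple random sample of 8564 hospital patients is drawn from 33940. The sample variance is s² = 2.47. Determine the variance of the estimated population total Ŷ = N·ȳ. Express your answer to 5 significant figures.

Var(Ŷ) = N²·Var(ȳ) = N²·(1 − n/N)·s²/n.
f = 8564/33940 = 0.25232764; Var(ȳ) = 0.74767236·2.47/8564 = 2.1564114 × 10^-4.
Var(Ŷ) = 33940² · (2.1564114 × 10^-4) = 248402.12.

248400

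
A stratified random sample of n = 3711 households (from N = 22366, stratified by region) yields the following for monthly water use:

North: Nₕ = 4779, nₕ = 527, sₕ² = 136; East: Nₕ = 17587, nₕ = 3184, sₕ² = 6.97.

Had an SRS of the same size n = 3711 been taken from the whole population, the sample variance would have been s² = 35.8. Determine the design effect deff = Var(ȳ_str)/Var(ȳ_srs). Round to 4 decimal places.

1.4406

Var(ȳ_str) = Σ Wₕ²(1−fₕ)sₕ²/nₕ with Wₕ = Nₕ/22366:
  North: (4779/22366)²·(1−527/4779)·136/527 = 0.010482912
  East: (17587/22366)²·(1−3184/17587)·6.97/3184 = 0.0011084798
  → Var(ȳ_str) = 0.011591392.
Var(ȳ_srs) = (1 − 3711/22366)·35.8/3711 = 0.0080463516.
deff = 0.011591392 / 0.0080463516 = 1.4406.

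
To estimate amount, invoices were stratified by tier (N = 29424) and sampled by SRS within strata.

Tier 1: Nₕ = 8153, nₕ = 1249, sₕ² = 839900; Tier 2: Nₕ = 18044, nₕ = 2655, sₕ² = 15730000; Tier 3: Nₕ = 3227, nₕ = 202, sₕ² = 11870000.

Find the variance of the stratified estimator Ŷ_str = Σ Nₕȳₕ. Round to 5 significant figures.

2.2566 × 10^12

Var(Ŷ_str) = Σₕ Nₕ²(1 − fₕ)sₕ²/nₕ.
Tier 1: 8153²·(1 − 1249/8153)·839900/1249 = 3.7851524 × 10^10.
Tier 2: 18044²·(1 − 2655/18044)·15730000/2655 = 1.6451572 × 10^12.
Tier 3: 3227²·(1 − 202/3227)·11870000/202 = 5.7361922 × 10^11.
Sum = 2.2566279 × 10^12.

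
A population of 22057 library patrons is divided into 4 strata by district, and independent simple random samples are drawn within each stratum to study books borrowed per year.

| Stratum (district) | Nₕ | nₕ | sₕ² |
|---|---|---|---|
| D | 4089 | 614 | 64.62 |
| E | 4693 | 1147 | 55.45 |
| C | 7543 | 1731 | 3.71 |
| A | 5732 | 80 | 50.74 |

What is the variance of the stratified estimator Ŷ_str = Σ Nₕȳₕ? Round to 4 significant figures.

Var(Ŷ_str) = Σₕ Nₕ²(1 − fₕ)sₕ²/nₕ.
D: 4089²·(1 − 614/4089)·64.62/614 = 1.4954452 × 10^6.
E: 4693²·(1 − 1147/4693)·55.45/1147 = 804502.54.
C: 7543²·(1 − 1731/7543)·3.71/1731 = 93960.767.
A: 5732²·(1 − 80/5732)·50.74/80 = 2.0547965 × 10^7.
Sum = 2.2941874 × 10^7.

2.294 × 10^7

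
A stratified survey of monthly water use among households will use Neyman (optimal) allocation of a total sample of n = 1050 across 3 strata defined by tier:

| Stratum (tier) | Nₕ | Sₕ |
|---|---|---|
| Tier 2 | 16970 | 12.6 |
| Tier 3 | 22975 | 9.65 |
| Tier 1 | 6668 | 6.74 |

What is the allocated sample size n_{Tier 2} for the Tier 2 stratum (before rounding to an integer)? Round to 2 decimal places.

467.28

Neyman allocation: nₕ = n·NₕSₕ / Σⱼ NⱼSⱼ.
Σ NⱼSⱼ = 16970·12.6 + 22975·9.65 + 6668·6.74 = 480473.07.
n_{Tier 2} = 1050·16970·12.6 / 480473.07 = 467.28.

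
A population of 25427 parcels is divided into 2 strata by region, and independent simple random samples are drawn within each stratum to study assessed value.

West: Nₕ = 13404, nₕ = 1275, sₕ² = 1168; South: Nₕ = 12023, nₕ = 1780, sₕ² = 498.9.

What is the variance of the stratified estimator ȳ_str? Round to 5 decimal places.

Var(ȳ_str) = Σₕ Wₕ²(1 − fₕ)sₕ²/nₕ with Wₕ = Nₕ/N, N = 25427.
West: Wₕ = 0.52715617; term = 0.52715617²·(1 − 0.09512086)·1168/1275 = 0.23035722.
South: Wₕ = 0.47284383; term = 0.47284383²·(1 − 0.14804957)·498.9/1780 = 0.053387954.
Sum = 0.28374517.

0.28375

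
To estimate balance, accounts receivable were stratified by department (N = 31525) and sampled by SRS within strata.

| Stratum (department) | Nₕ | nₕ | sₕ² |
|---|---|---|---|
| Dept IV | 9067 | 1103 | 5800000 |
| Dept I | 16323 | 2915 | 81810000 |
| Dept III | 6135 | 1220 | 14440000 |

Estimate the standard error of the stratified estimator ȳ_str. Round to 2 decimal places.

83.20

Var(ȳ_str) = Σₕ Wₕ²(1 − fₕ)sₕ²/nₕ with Wₕ = Nₕ/N, N = 31525.
Dept IV: Wₕ = 0.28761301; term = 0.28761301²·(1 − 0.12164994)·5800000/1103 = 382.06491.
Dept I: Wₕ = 0.51777954; term = 0.51777954²·(1 − 0.17858237)·81810000/2915 = 6180.4717.
Dept III: Wₕ = 0.19460745; term = 0.19460745²·(1 − 0.19885901)·14440000/1220 = 359.11642.
Sum = 6921.653.
SE = √(6921.653) = 83.20.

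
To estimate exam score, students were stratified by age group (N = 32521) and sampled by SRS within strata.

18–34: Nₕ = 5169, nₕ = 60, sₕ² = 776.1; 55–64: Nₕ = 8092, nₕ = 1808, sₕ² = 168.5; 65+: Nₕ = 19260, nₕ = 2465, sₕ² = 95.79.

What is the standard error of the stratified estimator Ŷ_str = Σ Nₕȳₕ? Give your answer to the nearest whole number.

18945

Var(Ŷ_str) = Σₕ Nₕ²(1 − fₕ)sₕ²/nₕ.
18–34: 5169²·(1 − 60/5169)·776.1/60 = 3.4159293 × 10^8.
55–64: 8092²·(1 − 1808/8092)·168.5/1808 = 4.7390744 × 10^6.
65+: 19260²·(1 − 2465/19260)·95.79/2465 = 1.2570123 × 10^7.
Sum = 3.5890213 × 10^8.
SE = √(3.5890213 × 10^8) = 18945.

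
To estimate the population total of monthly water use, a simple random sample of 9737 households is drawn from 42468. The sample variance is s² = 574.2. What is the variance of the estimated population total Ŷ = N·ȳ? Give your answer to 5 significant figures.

Var(Ŷ) = N²·Var(ȳ) = N²·(1 − n/N)·s²/n.
f = 9737/42468 = 0.22927852; Var(ȳ) = 0.77072148·574.2/9737 = 0.045450167.
Var(Ŷ) = 42468² · 0.045450167 = 8.1970786 × 10^7.

8.1971 × 10^7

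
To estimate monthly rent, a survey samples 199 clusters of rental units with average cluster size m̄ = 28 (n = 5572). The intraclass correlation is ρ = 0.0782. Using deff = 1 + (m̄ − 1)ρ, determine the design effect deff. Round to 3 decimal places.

3.111

deff = 1 + (28 − 1)·0.0782 = 1 + 2.1114 = 3.1114.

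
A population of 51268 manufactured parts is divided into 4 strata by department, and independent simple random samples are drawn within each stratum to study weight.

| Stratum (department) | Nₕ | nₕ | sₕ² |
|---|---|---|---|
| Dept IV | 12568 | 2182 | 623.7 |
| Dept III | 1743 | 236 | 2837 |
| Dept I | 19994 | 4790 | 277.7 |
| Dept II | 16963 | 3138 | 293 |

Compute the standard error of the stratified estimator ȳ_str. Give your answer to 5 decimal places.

Var(ȳ_str) = Σₕ Wₕ²(1 − fₕ)sₕ²/nₕ with Wₕ = Nₕ/N, N = 51268.
Dept IV: Wₕ = 0.24514317; term = 0.24514317²·(1 − 0.17361553)·623.7/2182 = 0.01419524.
Dept III: Wₕ = 0.03399782; term = 0.03399782²·(1 − 0.13539874)·2837/236 = 0.01201338.
Dept I: Wₕ = 0.38998986; term = 0.38998986²·(1 − 0.23957187)·277.7/4790 = 0.0067050985.
Dept II: Wₕ = 0.33086916; term = 0.33086916²·(1 − 0.18499086)·293/3138 = 0.008330858.
Sum = 0.041244577.
SE = √(0.041244577) = 0.20309.

0.20309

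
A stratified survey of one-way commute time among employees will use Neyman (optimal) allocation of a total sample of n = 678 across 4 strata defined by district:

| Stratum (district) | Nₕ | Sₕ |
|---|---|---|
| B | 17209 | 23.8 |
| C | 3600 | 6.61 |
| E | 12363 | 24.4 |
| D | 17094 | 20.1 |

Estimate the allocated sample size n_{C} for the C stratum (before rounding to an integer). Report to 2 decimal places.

Neyman allocation: nₕ = n·NₕSₕ / Σⱼ NⱼSⱼ.
Σ NⱼSⱼ = 17209·23.8 + 3600·6.61 + 12363·24.4 + 17094·20.1 = 1.0786168 × 10^6.
n_{C} = 678·3600·6.61 / (1.0786168 × 10^6) = 14.96.

14.96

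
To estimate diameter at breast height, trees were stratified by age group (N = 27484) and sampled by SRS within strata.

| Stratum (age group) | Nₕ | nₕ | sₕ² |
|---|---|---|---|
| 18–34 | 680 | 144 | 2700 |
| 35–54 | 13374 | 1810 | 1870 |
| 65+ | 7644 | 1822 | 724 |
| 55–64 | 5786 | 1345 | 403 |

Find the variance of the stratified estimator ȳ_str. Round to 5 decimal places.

0.25418

Var(ȳ_str) = Σₕ Wₕ²(1 − fₕ)sₕ²/nₕ with Wₕ = Nₕ/N, N = 27484.
18–34: Wₕ = 0.02474167; term = 0.02474167²·(1 − 0.21176471)·2700/144 = 0.0090472188.
35–54: Wₕ = 0.48661039; term = 0.48661039²·(1 − 0.13533722)·1870/1810 = 0.21153028.
65+: Wₕ = 0.27812545; term = 0.27812545²·(1 − 0.23835688)·724/1822 = 0.023411174.
55–64: Wₕ = 0.21052249; term = 0.21052249²·(1 − 0.23245766)·403/1345 = 0.010192532.
Sum = 0.2541812.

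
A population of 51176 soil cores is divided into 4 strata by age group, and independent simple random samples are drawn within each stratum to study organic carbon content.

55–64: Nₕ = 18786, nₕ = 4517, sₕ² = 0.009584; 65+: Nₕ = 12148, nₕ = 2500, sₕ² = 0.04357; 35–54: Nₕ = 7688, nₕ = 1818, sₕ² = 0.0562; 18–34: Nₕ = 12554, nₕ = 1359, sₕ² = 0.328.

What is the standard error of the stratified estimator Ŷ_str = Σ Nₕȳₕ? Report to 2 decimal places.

194.75

Var(Ŷ_str) = Σₕ Nₕ²(1 − fₕ)sₕ²/nₕ.
55–64: 18786²·(1 − 4517/18786)·0.009584/4517 = 568.75414.
65+: 12148²·(1 − 2500/12148)·0.04357/2500 = 2042.6296.
35–54: 7688²·(1 − 1818/7688)·0.0562/1818 = 1395.0633.
18–34: 12554²·(1 − 1359/12554)·0.328/1359 = 33920.372.
Sum = 37926.819.
SE = √(37926.819) = 194.75.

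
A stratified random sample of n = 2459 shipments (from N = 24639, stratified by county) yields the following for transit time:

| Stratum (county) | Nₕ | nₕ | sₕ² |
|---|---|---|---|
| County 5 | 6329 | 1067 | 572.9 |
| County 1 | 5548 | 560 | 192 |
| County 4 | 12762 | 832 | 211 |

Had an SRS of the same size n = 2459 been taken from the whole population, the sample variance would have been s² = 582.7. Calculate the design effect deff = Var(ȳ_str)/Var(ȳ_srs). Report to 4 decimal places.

0.5095

Var(ȳ_str) = Σ Wₕ²(1−fₕ)sₕ²/nₕ with Wₕ = Nₕ/24639:
  County 5: (6329/24639)²·(1−1067/6329)·572.9/1067 = 0.029454672
  County 1: (5548/24639)²·(1−560/5548)·192/560 = 0.015628955
  County 4: (12762/24639)²·(1−832/12762)·211/832 = 0.063602203
  → Var(ȳ_str) = 0.10868583.
Var(ȳ_srs) = (1 − 2459/24639)·582.7/2459 = 0.21331675.
deff = 0.10868583 / 0.21331675 = 0.5095.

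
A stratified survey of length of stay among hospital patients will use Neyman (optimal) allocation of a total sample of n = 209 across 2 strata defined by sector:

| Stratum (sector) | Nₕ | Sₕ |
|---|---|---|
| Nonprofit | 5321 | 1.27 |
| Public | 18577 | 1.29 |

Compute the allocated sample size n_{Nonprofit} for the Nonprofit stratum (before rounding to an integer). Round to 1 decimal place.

46.0

Neyman allocation: nₕ = n·NₕSₕ / Σⱼ NⱼSⱼ.
Σ NⱼSⱼ = 5321·1.27 + 18577·1.29 = 30722.
n_{Nonprofit} = 209·5321·1.27 / 30722 = 46.0.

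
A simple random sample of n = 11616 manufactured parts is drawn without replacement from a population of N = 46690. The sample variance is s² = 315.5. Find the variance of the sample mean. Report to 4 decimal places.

0.0204

Under SRS without replacement, Var(ȳ) = (1 − f)·s²/n with f = n/N = 11616/46690 = 0.24878989.
Var(ȳ) = (1 − 0.24878989)·315.5/11616 = 0.75121011·0.027160813 = 0.020403477.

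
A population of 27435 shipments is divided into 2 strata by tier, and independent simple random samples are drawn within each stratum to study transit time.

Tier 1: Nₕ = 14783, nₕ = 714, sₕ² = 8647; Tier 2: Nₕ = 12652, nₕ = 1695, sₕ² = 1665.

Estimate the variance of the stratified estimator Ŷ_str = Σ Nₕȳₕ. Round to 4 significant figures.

Var(Ŷ_str) = Σₕ Nₕ²(1 − fₕ)sₕ²/nₕ.
Tier 1: 14783²·(1 − 714/14783)·8647/714 = 2.5187963 × 10^9.
Tier 2: 12652²·(1 − 1695/12652)·1665/1695 = 1.3617437 × 10^8.
Sum = 2.6549707 × 10^9.

2.655 × 10^9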